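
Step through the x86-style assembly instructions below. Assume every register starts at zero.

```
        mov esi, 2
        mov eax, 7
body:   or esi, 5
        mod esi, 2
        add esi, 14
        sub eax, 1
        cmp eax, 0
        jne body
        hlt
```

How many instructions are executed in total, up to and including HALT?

45

mov esi, 2 → esi=2
mov eax, 7 → eax=7
or esi, 5 → esi=2|5=7
mod esi, 2 → esi=7%2=1
add esi, 14 → esi=1+14=15
sub eax, 1 → eax=7-1=6
cmp eax, 0  (cmp 6,0)
jne body: taken
or esi, 5 → esi=15|5=15
mod esi, 2 → esi=15%2=1
add esi, 14 → esi=1+14=15
sub eax, 1 → eax=6-1=5
cmp eax, 0  (cmp 5,0)
jne body: taken
or esi, 5 → esi=15|5=15
mod esi, 2 → esi=15%2=1
add esi, 14 → esi=1+14=15
sub eax, 1 → eax=5-1=4
cmp eax, 0  (cmp 4,0)
jne body: taken
or esi, 5 → esi=15|5=15
mod esi, 2 → esi=15%2=1
add esi, 14 → esi=1+14=15
sub eax, 1 → eax=4-1=3
cmp eax, 0  (cmp 3,0)
jne body: taken
or esi, 5 → esi=15|5=15
mod esi, 2 → esi=15%2=1
add esi, 14 → esi=1+14=15
sub eax, 1 → eax=3-1=2
cmp eax, 0  (cmp 2,0)
jne body: taken
or esi, 5 → esi=15|5=15
mod esi, 2 → esi=15%2=1
add esi, 14 → esi=1+14=15
sub eax, 1 → eax=2-1=1
cmp eax, 0  (cmp 1,0)
jne body: taken
or esi, 5 → esi=15|5=15
mod esi, 2 → esi=15%2=1
add esi, 14 → esi=1+14=15
sub eax, 1 → eax=1-1=0
cmp eax, 0  (cmp 0,0)
jne body: not taken
halt.
Total executed instructions: 45.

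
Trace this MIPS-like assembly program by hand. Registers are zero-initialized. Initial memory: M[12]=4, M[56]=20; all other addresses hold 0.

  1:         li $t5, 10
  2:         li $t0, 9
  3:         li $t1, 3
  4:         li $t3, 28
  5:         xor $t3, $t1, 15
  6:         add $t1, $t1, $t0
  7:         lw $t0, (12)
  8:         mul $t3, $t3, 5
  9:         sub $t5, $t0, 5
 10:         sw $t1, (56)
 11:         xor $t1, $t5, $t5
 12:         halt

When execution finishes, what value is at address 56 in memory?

12

li $t5, 10 → $t5=10
li $t0, 9 → $t0=9
li $t1, 3 → $t1=3
li $t3, 28 → $t3=28
xor $t3, $t1, 15 → $t3=3^15=12
add $t1, $t1, $t0 → $t1=3+9=12
lw $t0, (12) → $t0=M[12]=4
mul $t3, $t3, 5 → $t3=12*5=60
sub $t5, $t0, 5 → $t5=4-5=-1
sw $t1, (56) → M[56]=12
xor $t1, $t5, $t5 → $t1=(-1)^(-1)=0
halt.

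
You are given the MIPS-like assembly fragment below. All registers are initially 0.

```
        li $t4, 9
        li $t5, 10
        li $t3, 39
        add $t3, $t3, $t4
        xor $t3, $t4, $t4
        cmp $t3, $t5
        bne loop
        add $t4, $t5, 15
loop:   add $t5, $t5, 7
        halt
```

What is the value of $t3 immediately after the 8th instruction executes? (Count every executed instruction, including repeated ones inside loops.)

after li $t4, 9: $t4=9
after li $t5, 10: $t5=10
after li $t3, 39: $t3=39
after add $t3, $t3, $t4: $t3=39+9=48
after xor $t3, $t4, $t4: $t3=9^9=0
cmp $t3, $t5  (cmp 0,10)
bne loop: taken
after add $t5, $t5, 7: $t5=10+7=17
After step 8: $t3 = 0.

0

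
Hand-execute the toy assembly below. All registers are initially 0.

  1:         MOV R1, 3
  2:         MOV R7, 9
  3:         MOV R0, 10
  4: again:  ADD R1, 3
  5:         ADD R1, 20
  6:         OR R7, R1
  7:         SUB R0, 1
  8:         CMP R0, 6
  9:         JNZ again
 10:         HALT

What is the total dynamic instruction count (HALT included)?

28

R1=3
R7=9
R0=10
R1=3+3=6
R1=6+20=26
R7=9|26=27
R0=10-1=9
CMP R0, 6  (cmp 9,6)
JNZ again: taken
R1=26+3=29
R1=29+20=49
R7=27|49=59
R0=9-1=8
CMP R0, 6  (cmp 8,6)
JNZ again: taken
R1=49+3=52
R1=52+20=72
R7=59|72=123
R0=8-1=7
CMP R0, 6  (cmp 7,6)
JNZ again: taken
R1=72+3=75
R1=75+20=95
R7=123|95=127
R0=7-1=6
CMP R0, 6  (cmp 6,6)
JNZ again: not taken
halt.
Total executed instructions: 28.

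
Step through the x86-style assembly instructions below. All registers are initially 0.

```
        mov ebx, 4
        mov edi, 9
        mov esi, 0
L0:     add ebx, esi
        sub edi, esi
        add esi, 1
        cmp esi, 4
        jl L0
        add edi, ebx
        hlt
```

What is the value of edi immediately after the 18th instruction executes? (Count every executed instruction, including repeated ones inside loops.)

mov ebx, 4 → ebx=4
mov edi, 9 → edi=9
mov esi, 0 → esi=0
add ebx, esi → ebx=4+0=4
sub edi, esi → edi=9-0=9
add esi, 1 → esi=0+1=1
cmp esi, 4  (cmp 1,4)
jl L0: taken
add ebx, esi → ebx=4+1=5
sub edi, esi → edi=9-1=8
add esi, 1 → esi=1+1=2
cmp esi, 4  (cmp 2,4)
jl L0: taken
add ebx, esi → ebx=5+2=7
sub edi, esi → edi=8-2=6
add esi, 1 → esi=2+1=3
cmp esi, 4  (cmp 3,4)
jl L0: taken
After step 18: edi = 6.

6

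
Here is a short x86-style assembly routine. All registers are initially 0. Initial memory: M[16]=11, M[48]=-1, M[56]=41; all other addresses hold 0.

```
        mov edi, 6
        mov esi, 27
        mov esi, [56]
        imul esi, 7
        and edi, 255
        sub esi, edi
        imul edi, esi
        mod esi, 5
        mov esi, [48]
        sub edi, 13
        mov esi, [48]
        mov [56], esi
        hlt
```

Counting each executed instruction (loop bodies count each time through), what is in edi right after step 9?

1686

edi=6
esi=27
esi=M[56]=41
esi=41*7=287
edi=6&255=6
esi=287-6=281
edi=6*281=1686
esi=281%5=1
esi=M[48]=-1
After step 9: edi = 1686.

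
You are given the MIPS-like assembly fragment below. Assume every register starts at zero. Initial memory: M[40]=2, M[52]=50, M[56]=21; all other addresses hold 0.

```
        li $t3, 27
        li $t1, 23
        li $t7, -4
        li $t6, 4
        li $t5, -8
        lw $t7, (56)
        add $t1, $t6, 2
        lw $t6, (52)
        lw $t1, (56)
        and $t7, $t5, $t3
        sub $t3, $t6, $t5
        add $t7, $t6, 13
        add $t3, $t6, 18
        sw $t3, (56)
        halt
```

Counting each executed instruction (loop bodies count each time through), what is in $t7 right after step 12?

after li $t3, 27: $t3=27
after li $t1, 23: $t1=23
after li $t7, -4: $t7=-4
after li $t6, 4: $t6=4
after li $t5, -8: $t5=-8
after lw $t7, (56): $t7=M[56]=21
after add $t1, $t6, 2: $t1=4+2=6
after lw $t6, (52): $t6=M[52]=50
after lw $t1, (56): $t1=M[56]=21
after and $t7, $t5, $t3: $t7=(-8)&27=24
after sub $t3, $t6, $t5: $t3=50-(-8)=58
after add $t7, $t6, 13: $t7=50+13=63
After step 12: $t7 = 63.

63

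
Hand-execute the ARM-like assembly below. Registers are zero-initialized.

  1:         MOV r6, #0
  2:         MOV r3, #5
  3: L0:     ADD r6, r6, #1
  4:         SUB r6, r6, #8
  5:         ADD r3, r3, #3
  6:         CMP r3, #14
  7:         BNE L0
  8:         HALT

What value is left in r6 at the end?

after MOV r6, #0: r6=0
after MOV r3, #5: r3=5
after ADD r6, r6, #1: r6=0+1=1
after SUB r6, r6, #8: r6=1-8=-7
after ADD r3, r3, #3: r3=5+3=8
CMP r3, #14  (cmp 8,14)
BNE L0: taken
after ADD r6, r6, #1: r6=(-7)+1=-6
after SUB r6, r6, #8: r6=(-6)-8=-14
after ADD r3, r3, #3: r3=8+3=11
CMP r3, #14  (cmp 11,14)
BNE L0: taken
after ADD r6, r6, #1: r6=(-14)+1=-13
after SUB r6, r6, #8: r6=(-13)-8=-21
after ADD r3, r3, #3: r3=11+3=14
CMP r3, #14  (cmp 14,14)
BNE L0: not taken
halt.

-21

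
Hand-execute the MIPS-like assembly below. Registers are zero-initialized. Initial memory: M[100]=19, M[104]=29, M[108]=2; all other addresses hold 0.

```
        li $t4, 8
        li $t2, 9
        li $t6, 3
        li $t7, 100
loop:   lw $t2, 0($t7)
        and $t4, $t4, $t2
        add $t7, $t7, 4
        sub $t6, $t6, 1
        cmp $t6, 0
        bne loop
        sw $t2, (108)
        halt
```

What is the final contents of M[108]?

after li $t4, 8: $t4=8
after li $t2, 9: $t2=9
after li $t6, 3: $t6=3
after li $t7, 100: $t7=100
after lw $t2, 0($t7): $t2=M[100]=19
after and $t4, $t4, $t2: $t4=8&19=0
after add $t7, $t7, 4: $t7=100+4=104
after sub $t6, $t6, 1: $t6=3-1=2
cmp $t6, 0  (cmp 2,0)
bne loop: taken
after lw $t2, 0($t7): $t2=M[104]=29
after and $t4, $t4, $t2: $t4=0&29=0
after add $t7, $t7, 4: $t7=104+4=108
after sub $t6, $t6, 1: $t6=2-1=1
cmp $t6, 0  (cmp 1,0)
bne loop: taken
after lw $t2, 0($t7): $t2=M[108]=2
after and $t4, $t4, $t2: $t4=0&2=0
after add $t7, $t7, 4: $t7=108+4=112
after sub $t6, $t6, 1: $t6=1-1=0
cmp $t6, 0  (cmp 0,0)
bne loop: not taken
sw $t2, (108) → M[108]=2
halt.

2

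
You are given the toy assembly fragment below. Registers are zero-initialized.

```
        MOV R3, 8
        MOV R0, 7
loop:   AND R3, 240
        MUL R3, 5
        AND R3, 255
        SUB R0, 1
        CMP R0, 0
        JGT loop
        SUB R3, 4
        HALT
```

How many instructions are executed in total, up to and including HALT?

after MOV R3, 8: R3=8
after MOV R0, 7: R0=7
after AND R3, 240: R3=8&240=0
after MUL R3, 5: R3=0*5=0
after AND R3, 255: R3=0&255=0
after SUB R0, 1: R0=7-1=6
CMP R0, 0  (cmp 6,0)
JGT loop: taken
after AND R3, 240: R3=0&240=0
after MUL R3, 5: R3=0*5=0
after AND R3, 255: R3=0&255=0
after SUB R0, 1: R0=6-1=5
CMP R0, 0  (cmp 5,0)
JGT loop: taken
after AND R3, 240: R3=0&240=0
after MUL R3, 5: R3=0*5=0
after AND R3, 255: R3=0&255=0
after SUB R0, 1: R0=5-1=4
CMP R0, 0  (cmp 4,0)
JGT loop: taken
after AND R3, 240: R3=0&240=0
after MUL R3, 5: R3=0*5=0
after AND R3, 255: R3=0&255=0
after SUB R0, 1: R0=4-1=3
CMP R0, 0  (cmp 3,0)
JGT loop: taken
after AND R3, 240: R3=0&240=0
after MUL R3, 5: R3=0*5=0
after AND R3, 255: R3=0&255=0
after SUB R0, 1: R0=3-1=2
CMP R0, 0  (cmp 2,0)
JGT loop: taken
after AND R3, 240: R3=0&240=0
after MUL R3, 5: R3=0*5=0
after AND R3, 255: R3=0&255=0
after SUB R0, 1: R0=2-1=1
CMP R0, 0  (cmp 1,0)
JGT loop: taken
after AND R3, 240: R3=0&240=0
after MUL R3, 5: R3=0*5=0
after AND R3, 255: R3=0&255=0
after SUB R0, 1: R0=1-1=0
CMP R0, 0  (cmp 0,0)
JGT loop: not taken
after SUB R3, 4: R3=0-4=-4
halt.
Total executed instructions: 46.

46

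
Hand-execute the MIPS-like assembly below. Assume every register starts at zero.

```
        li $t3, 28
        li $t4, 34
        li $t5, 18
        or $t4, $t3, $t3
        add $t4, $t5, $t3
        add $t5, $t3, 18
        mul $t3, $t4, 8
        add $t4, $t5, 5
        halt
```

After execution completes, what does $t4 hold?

51

after li $t3, 28: $t3=28
after li $t4, 34: $t4=34
after li $t5, 18: $t5=18
after or $t4, $t3, $t3: $t4=28|28=28
after add $t4, $t5, $t3: $t4=18+28=46
after add $t5, $t3, 18: $t5=28+18=46
after mul $t3, $t4, 8: $t3=46*8=368
after add $t4, $t5, 5: $t4=46+5=51
halt.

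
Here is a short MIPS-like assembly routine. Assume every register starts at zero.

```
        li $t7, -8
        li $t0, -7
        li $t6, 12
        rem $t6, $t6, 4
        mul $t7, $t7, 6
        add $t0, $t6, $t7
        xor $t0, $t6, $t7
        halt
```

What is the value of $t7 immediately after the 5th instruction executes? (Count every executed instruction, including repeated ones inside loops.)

-48

after li $t7, -8: $t7=-8
after li $t0, -7: $t0=-7
after li $t6, 12: $t6=12
after rem $t6, $t6, 4: $t6=12%4=0
after mul $t7, $t7, 6: $t7=(-8)*6=-48
After step 5: $t7 = -48.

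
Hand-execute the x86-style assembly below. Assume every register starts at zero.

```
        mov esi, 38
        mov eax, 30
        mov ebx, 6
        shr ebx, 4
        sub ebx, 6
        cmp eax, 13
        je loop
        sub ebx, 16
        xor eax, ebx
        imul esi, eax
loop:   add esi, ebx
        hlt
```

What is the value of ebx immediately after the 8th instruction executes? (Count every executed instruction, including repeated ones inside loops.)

after mov esi, 38: esi=38
after mov eax, 30: eax=30
after mov ebx, 6: ebx=6
after shr ebx, 4: ebx=6>>4=0
after sub ebx, 6: ebx=0-6=-6
cmp eax, 13  (cmp 30,13)
je loop: not taken
after sub ebx, 16: ebx=(-6)-16=-22
After step 8: ebx = -22.

-22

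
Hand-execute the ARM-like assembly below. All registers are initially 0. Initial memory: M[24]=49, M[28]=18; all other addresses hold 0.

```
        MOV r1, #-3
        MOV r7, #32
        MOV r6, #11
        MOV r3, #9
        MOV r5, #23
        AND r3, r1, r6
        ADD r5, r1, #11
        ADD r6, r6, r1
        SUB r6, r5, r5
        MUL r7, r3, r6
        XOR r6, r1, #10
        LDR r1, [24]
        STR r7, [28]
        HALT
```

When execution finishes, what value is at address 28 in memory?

after MOV r1, #-3: r1=-3
after MOV r7, #32: r7=32
after MOV r6, #11: r6=11
after MOV r3, #9: r3=9
after MOV r5, #23: r5=23
after AND r3, r1, r6: r3=(-3)&11=9
after ADD r5, r1, #11: r5=(-3)+11=8
after ADD r6, r6, r1: r6=11+(-3)=8
after SUB r6, r5, r5: r6=8-8=0
after MUL r7, r3, r6: r7=9*0=0
after XOR r6, r1, #10: r6=(-3)^10=-9
after LDR r1, [24]: r1=M[24]=49
STR r7, [28] → M[28]=0
halt.

0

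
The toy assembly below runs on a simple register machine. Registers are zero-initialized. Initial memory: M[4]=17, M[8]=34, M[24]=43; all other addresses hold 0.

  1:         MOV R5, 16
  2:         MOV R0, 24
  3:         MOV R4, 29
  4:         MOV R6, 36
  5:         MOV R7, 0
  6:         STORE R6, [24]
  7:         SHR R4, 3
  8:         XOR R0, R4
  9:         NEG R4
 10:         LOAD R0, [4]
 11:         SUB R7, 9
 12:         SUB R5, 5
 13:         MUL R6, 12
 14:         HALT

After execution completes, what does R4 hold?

-3

R5=16
R0=24
R4=29
R6=36
R7=0
STORE R6, [24] → M[24]=36
R4=29>>3=3
R0=24^3=27
R4=-(3)=-3
R0=M[4]=17
R7=0-9=-9
R5=16-5=11
R6=36*12=432
halt.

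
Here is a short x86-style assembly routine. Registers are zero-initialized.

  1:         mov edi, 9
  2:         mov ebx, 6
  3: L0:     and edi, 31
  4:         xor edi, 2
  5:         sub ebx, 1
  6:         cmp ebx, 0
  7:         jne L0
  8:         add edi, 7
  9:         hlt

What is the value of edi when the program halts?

16

edi=9
ebx=6
edi=9&31=9
edi=9^2=11
ebx=6-1=5
cmp ebx, 0  (cmp 5,0)
jne L0: taken
edi=11&31=11
edi=11^2=9
ebx=5-1=4
cmp ebx, 0  (cmp 4,0)
jne L0: taken
edi=9&31=9
edi=9^2=11
ebx=4-1=3
cmp ebx, 0  (cmp 3,0)
jne L0: taken
edi=11&31=11
edi=11^2=9
ebx=3-1=2
cmp ebx, 0  (cmp 2,0)
jne L0: taken
edi=9&31=9
edi=9^2=11
ebx=2-1=1
cmp ebx, 0  (cmp 1,0)
jne L0: taken
edi=11&31=11
edi=11^2=9
ebx=1-1=0
cmp ebx, 0  (cmp 0,0)
jne L0: not taken
edi=9+7=16
halt.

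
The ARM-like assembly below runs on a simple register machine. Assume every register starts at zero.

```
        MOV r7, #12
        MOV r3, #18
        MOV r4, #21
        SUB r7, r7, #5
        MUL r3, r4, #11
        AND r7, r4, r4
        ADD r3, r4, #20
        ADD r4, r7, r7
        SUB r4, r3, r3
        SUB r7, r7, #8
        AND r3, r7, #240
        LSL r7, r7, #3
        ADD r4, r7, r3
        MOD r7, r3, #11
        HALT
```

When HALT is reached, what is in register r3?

r7=12
r3=18
r4=21
r7=12-5=7
r3=21*11=231
r7=21&21=21
r3=21+20=41
r4=21+21=42
r4=41-41=0
r7=21-8=13
r3=13&240=0
r7=13<<3=104
r4=104+0=104
r7=0%11=0
halt.

0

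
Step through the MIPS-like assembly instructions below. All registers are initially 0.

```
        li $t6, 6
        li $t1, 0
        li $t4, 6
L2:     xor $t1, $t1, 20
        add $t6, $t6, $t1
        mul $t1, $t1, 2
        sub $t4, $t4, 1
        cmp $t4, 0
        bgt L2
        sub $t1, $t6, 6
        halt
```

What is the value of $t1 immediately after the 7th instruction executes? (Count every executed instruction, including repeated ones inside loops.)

li $t6, 6 → $t6=6
li $t1, 0 → $t1=0
li $t4, 6 → $t4=6
xor $t1, $t1, 20 → $t1=0^20=20
add $t6, $t6, $t1 → $t6=6+20=26
mul $t1, $t1, 2 → $t1=20*2=40
sub $t4, $t4, 1 → $t4=6-1=5
After step 7: $t1 = 40.

40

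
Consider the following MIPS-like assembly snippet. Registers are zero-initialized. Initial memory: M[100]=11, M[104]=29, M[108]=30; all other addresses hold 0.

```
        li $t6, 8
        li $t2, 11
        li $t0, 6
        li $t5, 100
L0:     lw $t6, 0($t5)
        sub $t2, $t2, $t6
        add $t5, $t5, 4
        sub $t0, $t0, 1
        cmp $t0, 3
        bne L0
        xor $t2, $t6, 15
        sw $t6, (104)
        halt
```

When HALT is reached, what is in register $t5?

112

li $t6, 8 → $t6=8
li $t2, 11 → $t2=11
li $t0, 6 → $t0=6
li $t5, 100 → $t5=100
lw $t6, 0($t5) → $t6=M[100]=11
sub $t2, $t2, $t6 → $t2=11-11=0
add $t5, $t5, 4 → $t5=100+4=104
sub $t0, $t0, 1 → $t0=6-1=5
cmp $t0, 3  (cmp 5,3)
bne L0: taken
lw $t6, 0($t5) → $t6=M[104]=29
sub $t2, $t2, $t6 → $t2=0-29=-29
add $t5, $t5, 4 → $t5=104+4=108
sub $t0, $t0, 1 → $t0=5-1=4
cmp $t0, 3  (cmp 4,3)
bne L0: taken
lw $t6, 0($t5) → $t6=M[108]=30
sub $t2, $t2, $t6 → $t2=(-29)-30=-59
add $t5, $t5, 4 → $t5=108+4=112
sub $t0, $t0, 1 → $t0=4-1=3
cmp $t0, 3  (cmp 3,3)
bne L0: not taken
xor $t2, $t6, 15 → $t2=30^15=17
sw $t6, (104) → M[104]=30
halt.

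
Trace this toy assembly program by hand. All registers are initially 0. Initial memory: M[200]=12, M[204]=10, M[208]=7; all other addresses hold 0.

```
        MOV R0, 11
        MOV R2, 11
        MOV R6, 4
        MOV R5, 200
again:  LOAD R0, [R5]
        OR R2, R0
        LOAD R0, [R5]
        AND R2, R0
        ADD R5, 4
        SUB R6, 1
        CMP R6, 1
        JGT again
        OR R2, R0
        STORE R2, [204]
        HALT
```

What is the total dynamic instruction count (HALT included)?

31

R0=11
R2=11
R6=4
R5=200
R0=M[200]=12
R2=11|12=15
R0=M[200]=12
R2=15&12=12
R5=200+4=204
R6=4-1=3
CMP R6, 1  (cmp 3,1)
JGT again: taken
R0=M[204]=10
R2=12|10=14
R0=M[204]=10
R2=14&10=10
R5=204+4=208
R6=3-1=2
CMP R6, 1  (cmp 2,1)
JGT again: taken
R0=M[208]=7
R2=10|7=15
R0=M[208]=7
R2=15&7=7
R5=208+4=212
R6=2-1=1
CMP R6, 1  (cmp 1,1)
JGT again: not taken
R2=7|7=7
STORE R2, [204] → M[204]=7
halt.
Total executed instructions: 31.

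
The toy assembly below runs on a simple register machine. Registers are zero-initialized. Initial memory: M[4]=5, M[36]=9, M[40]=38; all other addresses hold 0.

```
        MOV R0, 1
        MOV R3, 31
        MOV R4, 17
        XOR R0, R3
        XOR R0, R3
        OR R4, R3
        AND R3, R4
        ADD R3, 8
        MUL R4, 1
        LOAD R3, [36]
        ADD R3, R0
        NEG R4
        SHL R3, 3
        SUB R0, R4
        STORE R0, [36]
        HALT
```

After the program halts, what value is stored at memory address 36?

32

R0=1
R3=31
R4=17
R0=1^31=30
R0=30^31=1
R4=17|31=31
R3=31&31=31
R3=31+8=39
R4=31*1=31
R3=M[36]=9
R3=9+1=10
R4=-(31)=-31
R3=10<<3=80
R0=1-(-31)=32
STORE R0, [36] → M[36]=32
halt.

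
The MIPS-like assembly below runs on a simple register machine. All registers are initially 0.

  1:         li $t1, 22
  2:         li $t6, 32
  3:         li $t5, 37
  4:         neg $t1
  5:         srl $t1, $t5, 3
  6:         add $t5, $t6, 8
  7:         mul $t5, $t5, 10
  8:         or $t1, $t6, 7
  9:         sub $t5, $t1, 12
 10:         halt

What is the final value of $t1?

39

after li $t1, 22: $t1=22
after li $t6, 32: $t6=32
after li $t5, 37: $t5=37
after neg $t1: $t1=-(22)=-22
after srl $t1, $t5, 3: $t1=37>>3=4
after add $t5, $t6, 8: $t5=32+8=40
after mul $t5, $t5, 10: $t5=40*10=400
after or $t1, $t6, 7: $t1=32|7=39
after sub $t5, $t1, 12: $t5=39-12=27
halt.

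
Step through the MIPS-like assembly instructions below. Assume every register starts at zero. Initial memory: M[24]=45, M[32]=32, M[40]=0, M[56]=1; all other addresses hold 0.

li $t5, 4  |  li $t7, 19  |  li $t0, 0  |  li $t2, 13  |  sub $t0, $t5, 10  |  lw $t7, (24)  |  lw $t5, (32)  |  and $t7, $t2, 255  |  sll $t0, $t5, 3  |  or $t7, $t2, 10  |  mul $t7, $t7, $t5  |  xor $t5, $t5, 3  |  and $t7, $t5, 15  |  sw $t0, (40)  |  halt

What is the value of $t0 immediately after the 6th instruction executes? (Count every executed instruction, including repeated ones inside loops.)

li $t5, 4 → $t5=4
li $t7, 19 → $t7=19
li $t0, 0 → $t0=0
li $t2, 13 → $t2=13
sub $t0, $t5, 10 → $t0=4-10=-6
lw $t7, (24) → $t7=M[24]=45
After step 6: $t0 = -6.

-6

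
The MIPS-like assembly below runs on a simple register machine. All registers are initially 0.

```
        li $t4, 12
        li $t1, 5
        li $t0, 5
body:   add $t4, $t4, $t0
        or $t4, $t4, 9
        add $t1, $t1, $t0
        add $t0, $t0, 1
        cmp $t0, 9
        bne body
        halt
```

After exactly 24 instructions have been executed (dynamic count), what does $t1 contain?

after li $t4, 12: $t4=12
after li $t1, 5: $t1=5
after li $t0, 5: $t0=5
after add $t4, $t4, $t0: $t4=12+5=17
after or $t4, $t4, 9: $t4=17|9=25
after add $t1, $t1, $t0: $t1=5+5=10
after add $t0, $t0, 1: $t0=5+1=6
cmp $t0, 9  (cmp 6,9)
bne body: taken
after add $t4, $t4, $t0: $t4=25+6=31
after or $t4, $t4, 9: $t4=31|9=31
after add $t1, $t1, $t0: $t1=10+6=16
after add $t0, $t0, 1: $t0=6+1=7
cmp $t0, 9  (cmp 7,9)
bne body: taken
after add $t4, $t4, $t0: $t4=31+7=38
after or $t4, $t4, 9: $t4=38|9=47
after add $t1, $t1, $t0: $t1=16+7=23
after add $t0, $t0, 1: $t0=7+1=8
cmp $t0, 9  (cmp 8,9)
bne body: taken
after add $t4, $t4, $t0: $t4=47+8=55
after or $t4, $t4, 9: $t4=55|9=63
after add $t1, $t1, $t0: $t1=23+8=31
After step 24: $t1 = 31.

31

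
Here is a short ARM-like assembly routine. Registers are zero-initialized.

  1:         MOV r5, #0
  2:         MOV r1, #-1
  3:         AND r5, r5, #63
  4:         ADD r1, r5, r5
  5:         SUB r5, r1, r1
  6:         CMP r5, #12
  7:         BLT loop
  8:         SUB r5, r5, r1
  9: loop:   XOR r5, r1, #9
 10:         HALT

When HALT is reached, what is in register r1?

0

MOV r5, #0 → r5=0
MOV r1, #-1 → r1=-1
AND r5, r5, #63 → r5=0&63=0
ADD r1, r5, r5 → r1=0+0=0
SUB r5, r1, r1 → r5=0-0=0
CMP r5, #12  (cmp 0,12)
BLT loop: taken
XOR r5, r1, #9 → r5=0^9=9
halt.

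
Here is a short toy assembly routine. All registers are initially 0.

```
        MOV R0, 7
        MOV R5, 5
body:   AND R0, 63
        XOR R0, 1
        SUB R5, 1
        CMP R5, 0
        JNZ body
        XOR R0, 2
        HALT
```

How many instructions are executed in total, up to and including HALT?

29

MOV R0, 7 → R0=7
MOV R5, 5 → R5=5
AND R0, 63 → R0=7&63=7
XOR R0, 1 → R0=7^1=6
SUB R5, 1 → R5=5-1=4
CMP R5, 0  (cmp 4,0)
JNZ body: taken
AND R0, 63 → R0=6&63=6
XOR R0, 1 → R0=6^1=7
SUB R5, 1 → R5=4-1=3
CMP R5, 0  (cmp 3,0)
JNZ body: taken
AND R0, 63 → R0=7&63=7
XOR R0, 1 → R0=7^1=6
SUB R5, 1 → R5=3-1=2
CMP R5, 0  (cmp 2,0)
JNZ body: taken
AND R0, 63 → R0=6&63=6
XOR R0, 1 → R0=6^1=7
SUB R5, 1 → R5=2-1=1
CMP R5, 0  (cmp 1,0)
JNZ body: taken
AND R0, 63 → R0=7&63=7
XOR R0, 1 → R0=7^1=6
SUB R5, 1 → R5=1-1=0
CMP R5, 0  (cmp 0,0)
JNZ body: not taken
XOR R0, 2 → R0=6^2=4
halt.
Total executed instructions: 29.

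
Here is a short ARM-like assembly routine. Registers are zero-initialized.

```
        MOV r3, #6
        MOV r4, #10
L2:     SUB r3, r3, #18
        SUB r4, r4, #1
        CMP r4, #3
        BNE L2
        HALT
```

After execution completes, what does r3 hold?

-120

after MOV r3, #6: r3=6
after MOV r4, #10: r4=10
after SUB r3, r3, #18: r3=6-18=-12
after SUB r4, r4, #1: r4=10-1=9
CMP r4, #3  (cmp 9,3)
BNE L2: taken
after SUB r3, r3, #18: r3=(-12)-18=-30
after SUB r4, r4, #1: r4=9-1=8
CMP r4, #3  (cmp 8,3)
BNE L2: taken
after SUB r3, r3, #18: r3=(-30)-18=-48
after SUB r4, r4, #1: r4=8-1=7
CMP r4, #3  (cmp 7,3)
BNE L2: taken
after SUB r3, r3, #18: r3=(-48)-18=-66
after SUB r4, r4, #1: r4=7-1=6
CMP r4, #3  (cmp 6,3)
BNE L2: taken
after SUB r3, r3, #18: r3=(-66)-18=-84
after SUB r4, r4, #1: r4=6-1=5
CMP r4, #3  (cmp 5,3)
BNE L2: taken
after SUB r3, r3, #18: r3=(-84)-18=-102
after SUB r4, r4, #1: r4=5-1=4
CMP r4, #3  (cmp 4,3)
BNE L2: taken
after SUB r3, r3, #18: r3=(-102)-18=-120
after SUB r4, r4, #1: r4=4-1=3
CMP r4, #3  (cmp 3,3)
BNE L2: not taken
halt.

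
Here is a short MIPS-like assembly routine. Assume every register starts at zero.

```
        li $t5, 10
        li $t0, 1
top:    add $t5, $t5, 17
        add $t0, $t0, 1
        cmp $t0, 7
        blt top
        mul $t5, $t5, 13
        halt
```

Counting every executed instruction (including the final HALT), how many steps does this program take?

28

$t5=10
$t0=1
$t5=10+17=27
$t0=1+1=2
cmp $t0, 7  (cmp 2,7)
blt top: taken
$t5=27+17=44
$t0=2+1=3
cmp $t0, 7  (cmp 3,7)
blt top: taken
$t5=44+17=61
$t0=3+1=4
cmp $t0, 7  (cmp 4,7)
blt top: taken
$t5=61+17=78
$t0=4+1=5
cmp $t0, 7  (cmp 5,7)
blt top: taken
$t5=78+17=95
$t0=5+1=6
cmp $t0, 7  (cmp 6,7)
blt top: taken
$t5=95+17=112
$t0=6+1=7
cmp $t0, 7  (cmp 7,7)
blt top: not taken
$t5=112*13=1456
halt.
Total executed instructions: 28.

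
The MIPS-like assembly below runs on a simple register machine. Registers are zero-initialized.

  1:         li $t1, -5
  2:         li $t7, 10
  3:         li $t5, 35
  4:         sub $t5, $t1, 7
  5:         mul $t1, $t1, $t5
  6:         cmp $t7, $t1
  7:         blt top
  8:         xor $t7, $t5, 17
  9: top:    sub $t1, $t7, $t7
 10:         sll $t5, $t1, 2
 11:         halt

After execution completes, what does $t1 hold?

0

$t1=-5
$t7=10
$t5=35
$t5=(-5)-7=-12
$t1=(-5)*(-12)=60
cmp $t7, $t1  (cmp 10,60)
blt top: taken
$t1=10-10=0
$t5=0<<2=0
halt.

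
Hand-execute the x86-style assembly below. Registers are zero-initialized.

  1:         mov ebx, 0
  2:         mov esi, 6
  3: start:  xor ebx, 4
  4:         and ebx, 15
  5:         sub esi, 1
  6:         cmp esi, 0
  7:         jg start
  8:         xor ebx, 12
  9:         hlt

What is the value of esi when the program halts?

0

mov ebx, 0 → ebx=0
mov esi, 6 → esi=6
xor ebx, 4 → ebx=0^4=4
and ebx, 15 → ebx=4&15=4
sub esi, 1 → esi=6-1=5
cmp esi, 0  (cmp 5,0)
jg start: taken
xor ebx, 4 → ebx=4^4=0
and ebx, 15 → ebx=0&15=0
sub esi, 1 → esi=5-1=4
cmp esi, 0  (cmp 4,0)
jg start: taken
xor ebx, 4 → ebx=0^4=4
and ebx, 15 → ebx=4&15=4
sub esi, 1 → esi=4-1=3
cmp esi, 0  (cmp 3,0)
jg start: taken
xor ebx, 4 → ebx=4^4=0
and ebx, 15 → ebx=0&15=0
sub esi, 1 → esi=3-1=2
cmp esi, 0  (cmp 2,0)
jg start: taken
xor ebx, 4 → ebx=0^4=4
and ebx, 15 → ebx=4&15=4
sub esi, 1 → esi=2-1=1
cmp esi, 0  (cmp 1,0)
jg start: taken
xor ebx, 4 → ebx=4^4=0
and ebx, 15 → ebx=0&15=0
sub esi, 1 → esi=1-1=0
cmp esi, 0  (cmp 0,0)
jg start: not taken
xor ebx, 12 → ebx=0^12=12
halt.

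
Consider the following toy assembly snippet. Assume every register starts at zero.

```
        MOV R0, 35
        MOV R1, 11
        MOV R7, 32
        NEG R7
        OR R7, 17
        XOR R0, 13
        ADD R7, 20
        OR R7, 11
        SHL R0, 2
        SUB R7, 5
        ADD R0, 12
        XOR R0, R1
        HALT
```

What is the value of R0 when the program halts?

MOV R0, 35 → R0=35
MOV R1, 11 → R1=11
MOV R7, 32 → R7=32
NEG R7 → R7=-(32)=-32
OR R7, 17 → R7=(-32)|17=-15
XOR R0, 13 → R0=35^13=46
ADD R7, 20 → R7=(-15)+20=5
OR R7, 11 → R7=5|11=15
SHL R0, 2 → R0=46<<2=184
SUB R7, 5 → R7=15-5=10
ADD R0, 12 → R0=184+12=196
XOR R0, R1 → R0=196^11=207
halt.

207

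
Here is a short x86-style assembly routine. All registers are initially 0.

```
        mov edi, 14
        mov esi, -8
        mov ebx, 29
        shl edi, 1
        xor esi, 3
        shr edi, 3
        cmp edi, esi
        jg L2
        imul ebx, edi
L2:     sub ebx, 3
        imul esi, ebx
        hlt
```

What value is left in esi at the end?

-130

edi=14
esi=-8
ebx=29
edi=14<<1=28
esi=(-8)^3=-5
edi=28>>3=3
cmp edi, esi  (cmp 3,-5)
jg L2: taken
ebx=29-3=26
esi=(-5)*26=-130
halt.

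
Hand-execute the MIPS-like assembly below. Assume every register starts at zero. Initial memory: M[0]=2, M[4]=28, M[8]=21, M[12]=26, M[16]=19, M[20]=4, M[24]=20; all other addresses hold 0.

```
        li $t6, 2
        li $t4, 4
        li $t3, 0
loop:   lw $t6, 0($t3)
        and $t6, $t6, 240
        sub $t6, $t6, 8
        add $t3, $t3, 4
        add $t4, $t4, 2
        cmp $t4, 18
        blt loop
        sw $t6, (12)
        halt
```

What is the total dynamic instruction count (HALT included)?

54

after li $t6, 2: $t6=2
after li $t4, 4: $t4=4
after li $t3, 0: $t3=0
after lw $t6, 0($t3): $t6=M[0]=2
after and $t6, $t6, 240: $t6=2&240=0
after sub $t6, $t6, 8: $t6=0-8=-8
after add $t3, $t3, 4: $t3=0+4=4
after add $t4, $t4, 2: $t4=4+2=6
cmp $t4, 18  (cmp 6,18)
blt loop: taken
after lw $t6, 0($t3): $t6=M[4]=28
after and $t6, $t6, 240: $t6=28&240=16
after sub $t6, $t6, 8: $t6=16-8=8
after add $t3, $t3, 4: $t3=4+4=8
after add $t4, $t4, 2: $t4=6+2=8
cmp $t4, 18  (cmp 8,18)
blt loop: taken
after lw $t6, 0($t3): $t6=M[8]=21
after and $t6, $t6, 240: $t6=21&240=16
after sub $t6, $t6, 8: $t6=16-8=8
after add $t3, $t3, 4: $t3=8+4=12
after add $t4, $t4, 2: $t4=8+2=10
cmp $t4, 18  (cmp 10,18)
blt loop: taken
after lw $t6, 0($t3): $t6=M[12]=26
after and $t6, $t6, 240: $t6=26&240=16
after sub $t6, $t6, 8: $t6=16-8=8
after add $t3, $t3, 4: $t3=12+4=16
after add $t4, $t4, 2: $t4=10+2=12
cmp $t4, 18  (cmp 12,18)
blt loop: taken
after lw $t6, 0($t3): $t6=M[16]=19
after and $t6, $t6, 240: $t6=19&240=16
after sub $t6, $t6, 8: $t6=16-8=8
after add $t3, $t3, 4: $t3=16+4=20
after add $t4, $t4, 2: $t4=12+2=14
cmp $t4, 18  (cmp 14,18)
blt loop: taken
after lw $t6, 0($t3): $t6=M[20]=4
after and $t6, $t6, 240: $t6=4&240=0
after sub $t6, $t6, 8: $t6=0-8=-8
after add $t3, $t3, 4: $t3=20+4=24
after add $t4, $t4, 2: $t4=14+2=16
cmp $t4, 18  (cmp 16,18)
blt loop: taken
after lw $t6, 0($t3): $t6=M[24]=20
after and $t6, $t6, 240: $t6=20&240=16
after sub $t6, $t6, 8: $t6=16-8=8
after add $t3, $t3, 4: $t3=24+4=28
after add $t4, $t4, 2: $t4=16+2=18
cmp $t4, 18  (cmp 18,18)
blt loop: not taken
sw $t6, (12) → M[12]=8
halt.
Total executed instructions: 54.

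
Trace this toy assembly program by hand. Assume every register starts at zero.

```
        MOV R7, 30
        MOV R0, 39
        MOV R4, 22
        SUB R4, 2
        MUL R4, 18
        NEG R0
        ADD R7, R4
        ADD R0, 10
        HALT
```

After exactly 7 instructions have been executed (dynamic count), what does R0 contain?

MOV R7, 30 → R7=30
MOV R0, 39 → R0=39
MOV R4, 22 → R4=22
SUB R4, 2 → R4=22-2=20
MUL R4, 18 → R4=20*18=360
NEG R0 → R0=-(39)=-39
ADD R7, R4 → R7=30+360=390
After step 7: R0 = -39.

-39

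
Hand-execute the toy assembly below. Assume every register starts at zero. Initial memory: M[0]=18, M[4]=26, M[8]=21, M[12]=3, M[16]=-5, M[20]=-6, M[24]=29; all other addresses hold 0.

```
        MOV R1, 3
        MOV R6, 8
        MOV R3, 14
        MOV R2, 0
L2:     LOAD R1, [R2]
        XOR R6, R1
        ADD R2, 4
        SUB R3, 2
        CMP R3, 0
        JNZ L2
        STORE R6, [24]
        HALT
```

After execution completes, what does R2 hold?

28

R1=3
R6=8
R3=14
R2=0
R1=M[0]=18
R6=8^18=26
R2=0+4=4
R3=14-2=12
CMP R3, 0  (cmp 12,0)
JNZ L2: taken
R1=M[4]=26
R6=26^26=0
R2=4+4=8
R3=12-2=10
CMP R3, 0  (cmp 10,0)
JNZ L2: taken
R1=M[8]=21
R6=0^21=21
R2=8+4=12
R3=10-2=8
CMP R3, 0  (cmp 8,0)
JNZ L2: taken
R1=M[12]=3
R6=21^3=22
R2=12+4=16
R3=8-2=6
CMP R3, 0  (cmp 6,0)
JNZ L2: taken
R1=M[16]=-5
R6=22^(-5)=-19
R2=16+4=20
R3=6-2=4
CMP R3, 0  (cmp 4,0)
JNZ L2: taken
R1=M[20]=-6
R6=(-19)^(-6)=23
R2=20+4=24
R3=4-2=2
CMP R3, 0  (cmp 2,0)
JNZ L2: taken
R1=M[24]=29
R6=23^29=10
R2=24+4=28
R3=2-2=0
CMP R3, 0  (cmp 0,0)
JNZ L2: not taken
STORE R6, [24] → M[24]=10
halt.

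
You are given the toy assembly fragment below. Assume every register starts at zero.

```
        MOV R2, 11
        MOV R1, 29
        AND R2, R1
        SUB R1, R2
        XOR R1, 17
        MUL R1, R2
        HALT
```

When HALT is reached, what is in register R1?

after MOV R2, 11: R2=11
after MOV R1, 29: R1=29
after AND R2, R1: R2=11&29=9
after SUB R1, R2: R1=29-9=20
after XOR R1, 17: R1=20^17=5
after MUL R1, R2: R1=5*9=45
halt.

45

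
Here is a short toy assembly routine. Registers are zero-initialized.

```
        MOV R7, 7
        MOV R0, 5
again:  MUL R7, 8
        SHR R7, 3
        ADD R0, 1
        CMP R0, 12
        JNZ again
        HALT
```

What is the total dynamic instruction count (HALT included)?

38

MOV R7, 7 → R7=7
MOV R0, 5 → R0=5
MUL R7, 8 → R7=7*8=56
SHR R7, 3 → R7=56>>3=7
ADD R0, 1 → R0=5+1=6
CMP R0, 12  (cmp 6,12)
JNZ again: taken
MUL R7, 8 → R7=7*8=56
SHR R7, 3 → R7=56>>3=7
ADD R0, 1 → R0=6+1=7
CMP R0, 12  (cmp 7,12)
JNZ again: taken
MUL R7, 8 → R7=7*8=56
SHR R7, 3 → R7=56>>3=7
ADD R0, 1 → R0=7+1=8
CMP R0, 12  (cmp 8,12)
JNZ again: taken
MUL R7, 8 → R7=7*8=56
SHR R7, 3 → R7=56>>3=7
ADD R0, 1 → R0=8+1=9
CMP R0, 12  (cmp 9,12)
JNZ again: taken
MUL R7, 8 → R7=7*8=56
SHR R7, 3 → R7=56>>3=7
ADD R0, 1 → R0=9+1=10
CMP R0, 12  (cmp 10,12)
JNZ again: taken
MUL R7, 8 → R7=7*8=56
SHR R7, 3 → R7=56>>3=7
ADD R0, 1 → R0=10+1=11
CMP R0, 12  (cmp 11,12)
JNZ again: taken
MUL R7, 8 → R7=7*8=56
SHR R7, 3 → R7=56>>3=7
ADD R0, 1 → R0=11+1=12
CMP R0, 12  (cmp 12,12)
JNZ again: not taken
halt.
Total executed instructions: 38.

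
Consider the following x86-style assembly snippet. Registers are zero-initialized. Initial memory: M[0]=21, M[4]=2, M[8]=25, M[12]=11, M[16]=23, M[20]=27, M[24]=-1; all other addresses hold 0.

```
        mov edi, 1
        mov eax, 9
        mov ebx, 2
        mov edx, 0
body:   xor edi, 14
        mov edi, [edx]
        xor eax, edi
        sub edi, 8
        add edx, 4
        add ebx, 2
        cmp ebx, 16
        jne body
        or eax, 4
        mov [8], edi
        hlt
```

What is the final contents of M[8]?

mov edi, 1 → edi=1
mov eax, 9 → eax=9
mov ebx, 2 → ebx=2
mov edx, 0 → edx=0
xor edi, 14 → edi=1^14=15
mov edi, [edx] → edi=M[0]=21
xor eax, edi → eax=9^21=28
sub edi, 8 → edi=21-8=13
add edx, 4 → edx=0+4=4
add ebx, 2 → ebx=2+2=4
cmp ebx, 16  (cmp 4,16)
jne body: taken
xor edi, 14 → edi=13^14=3
mov edi, [edx] → edi=M[4]=2
xor eax, edi → eax=28^2=30
sub edi, 8 → edi=2-8=-6
add edx, 4 → edx=4+4=8
add ebx, 2 → ebx=4+2=6
cmp ebx, 16  (cmp 6,16)
jne body: taken
xor edi, 14 → edi=(-6)^14=-12
mov edi, [edx] → edi=M[8]=25
xor eax, edi → eax=30^25=7
sub edi, 8 → edi=25-8=17
add edx, 4 → edx=8+4=12
add ebx, 2 → ebx=6+2=8
cmp ebx, 16  (cmp 8,16)
jne body: taken
xor edi, 14 → edi=17^14=31
mov edi, [edx] → edi=M[12]=11
xor eax, edi → eax=7^11=12
sub edi, 8 → edi=11-8=3
add edx, 4 → edx=12+4=16
add ebx, 2 → ebx=8+2=10
cmp ebx, 16  (cmp 10,16)
jne body: taken
xor edi, 14 → edi=3^14=13
mov edi, [edx] → edi=M[16]=23
xor eax, edi → eax=12^23=27
sub edi, 8 → edi=23-8=15
add edx, 4 → edx=16+4=20
add ebx, 2 → ebx=10+2=12
cmp ebx, 16  (cmp 12,16)
jne body: taken
xor edi, 14 → edi=15^14=1
mov edi, [edx] → edi=M[20]=27
xor eax, edi → eax=27^27=0
sub edi, 8 → edi=27-8=19
add edx, 4 → edx=20+4=24
add ebx, 2 → ebx=12+2=14
cmp ebx, 16  (cmp 14,16)
jne body: taken
xor edi, 14 → edi=19^14=29
mov edi, [edx] → edi=M[24]=-1
xor eax, edi → eax=0^(-1)=-1
sub edi, 8 → edi=(-1)-8=-9
add edx, 4 → edx=24+4=28
add ebx, 2 → ebx=14+2=16
cmp ebx, 16  (cmp 16,16)
jne body: not taken
or eax, 4 → eax=(-1)|4=-1
mov [8], edi → M[8]=-9
halt.

-9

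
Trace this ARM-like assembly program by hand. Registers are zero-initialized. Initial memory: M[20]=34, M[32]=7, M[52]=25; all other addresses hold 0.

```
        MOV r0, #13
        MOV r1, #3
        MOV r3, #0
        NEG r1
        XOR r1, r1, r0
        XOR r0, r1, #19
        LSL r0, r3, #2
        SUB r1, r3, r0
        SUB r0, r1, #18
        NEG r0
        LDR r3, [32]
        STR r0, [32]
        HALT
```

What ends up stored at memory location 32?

after MOV r0, #13: r0=13
after MOV r1, #3: r1=3
after MOV r3, #0: r3=0
after NEG r1: r1=-(3)=-3
after XOR r1, r1, r0: r1=(-3)^13=-16
after XOR r0, r1, #19: r0=(-16)^19=-29
after LSL r0, r3, #2: r0=0<<2=0
after SUB r1, r3, r0: r1=0-0=0
after SUB r0, r1, #18: r0=0-18=-18
after NEG r0: r0=-(-18)=18
after LDR r3, [32]: r3=M[32]=7
STR r0, [32] → M[32]=18
halt.

18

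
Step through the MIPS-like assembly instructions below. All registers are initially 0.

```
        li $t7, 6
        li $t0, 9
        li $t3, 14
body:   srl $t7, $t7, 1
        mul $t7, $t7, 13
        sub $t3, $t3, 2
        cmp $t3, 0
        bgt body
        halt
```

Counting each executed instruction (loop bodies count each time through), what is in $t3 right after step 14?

10

li $t7, 6 → $t7=6
li $t0, 9 → $t0=9
li $t3, 14 → $t3=14
srl $t7, $t7, 1 → $t7=6>>1=3
mul $t7, $t7, 13 → $t7=3*13=39
sub $t3, $t3, 2 → $t3=14-2=12
cmp $t3, 0  (cmp 12,0)
bgt body: taken
srl $t7, $t7, 1 → $t7=39>>1=19
mul $t7, $t7, 13 → $t7=19*13=247
sub $t3, $t3, 2 → $t3=12-2=10
cmp $t3, 0  (cmp 10,0)
bgt body: taken
srl $t7, $t7, 1 → $t7=247>>1=123
After step 14: $t3 = 10.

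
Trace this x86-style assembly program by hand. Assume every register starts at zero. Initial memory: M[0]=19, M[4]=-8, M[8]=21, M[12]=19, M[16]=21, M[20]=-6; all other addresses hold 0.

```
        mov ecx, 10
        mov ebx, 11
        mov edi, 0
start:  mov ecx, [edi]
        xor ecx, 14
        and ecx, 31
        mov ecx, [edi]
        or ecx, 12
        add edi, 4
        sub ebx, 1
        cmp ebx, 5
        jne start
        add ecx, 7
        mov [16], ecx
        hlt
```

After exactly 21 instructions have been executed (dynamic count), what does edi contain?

after mov ecx, 10: ecx=10
after mov ebx, 11: ebx=11
after mov edi, 0: edi=0
after mov ecx, [edi]: ecx=M[0]=19
after xor ecx, 14: ecx=19^14=29
after and ecx, 31: ecx=29&31=29
after mov ecx, [edi]: ecx=M[0]=19
after or ecx, 12: ecx=19|12=31
after add edi, 4: edi=0+4=4
after sub ebx, 1: ebx=11-1=10
cmp ebx, 5  (cmp 10,5)
jne start: taken
after mov ecx, [edi]: ecx=M[4]=-8
after xor ecx, 14: ecx=(-8)^14=-10
after and ecx, 31: ecx=(-10)&31=22
after mov ecx, [edi]: ecx=M[4]=-8
after or ecx, 12: ecx=(-8)|12=-4
after add edi, 4: edi=4+4=8
after sub ebx, 1: ebx=10-1=9
cmp ebx, 5  (cmp 9,5)
jne start: taken
After step 21: edi = 8.

8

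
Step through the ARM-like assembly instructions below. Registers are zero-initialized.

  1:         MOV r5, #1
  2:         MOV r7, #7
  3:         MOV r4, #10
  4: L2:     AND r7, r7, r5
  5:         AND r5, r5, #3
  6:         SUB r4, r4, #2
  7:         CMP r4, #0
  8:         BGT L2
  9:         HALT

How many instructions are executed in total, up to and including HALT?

MOV r5, #1 → r5=1
MOV r7, #7 → r7=7
MOV r4, #10 → r4=10
AND r7, r7, r5 → r7=7&1=1
AND r5, r5, #3 → r5=1&3=1
SUB r4, r4, #2 → r4=10-2=8
CMP r4, #0  (cmp 8,0)
BGT L2: taken
AND r7, r7, r5 → r7=1&1=1
AND r5, r5, #3 → r5=1&3=1
SUB r4, r4, #2 → r4=8-2=6
CMP r4, #0  (cmp 6,0)
BGT L2: taken
AND r7, r7, r5 → r7=1&1=1
AND r5, r5, #3 → r5=1&3=1
SUB r4, r4, #2 → r4=6-2=4
CMP r4, #0  (cmp 4,0)
BGT L2: taken
AND r7, r7, r5 → r7=1&1=1
AND r5, r5, #3 → r5=1&3=1
SUB r4, r4, #2 → r4=4-2=2
CMP r4, #0  (cmp 2,0)
BGT L2: taken
AND r7, r7, r5 → r7=1&1=1
AND r5, r5, #3 → r5=1&3=1
SUB r4, r4, #2 → r4=2-2=0
CMP r4, #0  (cmp 0,0)
BGT L2: not taken
halt.
Total executed instructions: 29.

29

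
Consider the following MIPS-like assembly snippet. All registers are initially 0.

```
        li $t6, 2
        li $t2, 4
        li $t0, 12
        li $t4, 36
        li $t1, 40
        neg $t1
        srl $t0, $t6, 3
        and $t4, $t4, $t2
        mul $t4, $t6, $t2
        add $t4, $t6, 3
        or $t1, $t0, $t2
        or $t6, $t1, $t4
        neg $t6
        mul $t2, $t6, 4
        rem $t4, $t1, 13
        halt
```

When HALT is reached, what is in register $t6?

after li $t6, 2: $t6=2
after li $t2, 4: $t2=4
after li $t0, 12: $t0=12
after li $t4, 36: $t4=36
after li $t1, 40: $t1=40
after neg $t1: $t1=-(40)=-40
after srl $t0, $t6, 3: $t0=2>>3=0
after and $t4, $t4, $t2: $t4=36&4=4
after mul $t4, $t6, $t2: $t4=2*4=8
after add $t4, $t6, 3: $t4=2+3=5
after or $t1, $t0, $t2: $t1=0|4=4
after or $t6, $t1, $t4: $t6=4|5=5
after neg $t6: $t6=-(5)=-5
after mul $t2, $t6, 4: $t2=(-5)*4=-20
after rem $t4, $t1, 13: $t4=4%13=4
halt.

-5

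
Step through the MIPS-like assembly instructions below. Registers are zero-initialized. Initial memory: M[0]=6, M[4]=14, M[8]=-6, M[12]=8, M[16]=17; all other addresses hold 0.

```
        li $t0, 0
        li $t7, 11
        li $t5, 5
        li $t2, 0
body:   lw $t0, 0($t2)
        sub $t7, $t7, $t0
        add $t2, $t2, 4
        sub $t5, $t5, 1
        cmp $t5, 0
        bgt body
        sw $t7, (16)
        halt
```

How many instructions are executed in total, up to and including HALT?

36

$t0=0
$t7=11
$t5=5
$t2=0
$t0=M[0]=6
$t7=11-6=5
$t2=0+4=4
$t5=5-1=4
cmp $t5, 0  (cmp 4,0)
bgt body: taken
$t0=M[4]=14
$t7=5-14=-9
$t2=4+4=8
$t5=4-1=3
cmp $t5, 0  (cmp 3,0)
bgt body: taken
$t0=M[8]=-6
$t7=(-9)-(-6)=-3
$t2=8+4=12
$t5=3-1=2
cmp $t5, 0  (cmp 2,0)
bgt body: taken
$t0=M[12]=8
$t7=(-3)-8=-11
$t2=12+4=16
$t5=2-1=1
cmp $t5, 0  (cmp 1,0)
bgt body: taken
$t0=M[16]=17
$t7=(-11)-17=-28
$t2=16+4=20
$t5=1-1=0
cmp $t5, 0  (cmp 0,0)
bgt body: not taken
sw $t7, (16) → M[16]=-28
halt.
Total executed instructions: 36.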